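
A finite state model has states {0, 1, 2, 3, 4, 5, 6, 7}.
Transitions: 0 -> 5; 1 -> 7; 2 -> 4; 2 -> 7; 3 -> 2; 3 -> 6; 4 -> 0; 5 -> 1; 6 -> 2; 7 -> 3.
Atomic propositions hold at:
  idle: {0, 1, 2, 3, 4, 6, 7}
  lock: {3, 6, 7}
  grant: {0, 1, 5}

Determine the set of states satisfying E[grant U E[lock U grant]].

{0, 1, 5}

E[lock U grant]: least fixpoint, start Z0 = Sat(grant) = {0, 1, 5}, add states in Sat(lock) with some successor in Z. Already a fixed point.
Sat(E[lock U grant]) = {0, 1, 5}
E[grant U E[lock U grant]]: least fixpoint, start Z0 = Sat(E[lock U grant]) = {0, 1, 5}, add states in Sat(grant) with some successor in Z. Already a fixed point.
Sat(E[grant U E[lock U grant]]) = {0, 1, 5}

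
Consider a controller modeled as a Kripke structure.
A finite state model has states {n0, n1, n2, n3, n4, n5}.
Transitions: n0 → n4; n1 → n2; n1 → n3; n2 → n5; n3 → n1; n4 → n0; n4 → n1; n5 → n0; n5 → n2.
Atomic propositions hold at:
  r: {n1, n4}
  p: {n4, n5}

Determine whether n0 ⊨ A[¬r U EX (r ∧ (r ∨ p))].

Sat(¬r) = {n0, n2, n3, n5}
Sat(r ∨ p) = {n1, n4, n5}
Sat(r ∧ (r ∨ p)) = {n1, n4}
Sat(EX (r ∧ (r ∨ p))) = {s : some successor in {n1, n4}} = {n0, n3, n4}
A[¬r U EX (r ∧ (r ∨ p))]: least fixpoint, start Z0 = Sat(EX (r ∧ (r ∨ p))) = {n0, n3, n4}, add states in Sat(¬r) with every successor in Z. Already a fixed point.
Sat(A[¬r U EX (r ∧ (r ∨ p))]) = {n0, n3, n4}
n0 ∈ Sat(A[¬r U EX (r ∧ (r ∨ p))]) = {n0, n3, n4}, so the formula holds at n0.

Yes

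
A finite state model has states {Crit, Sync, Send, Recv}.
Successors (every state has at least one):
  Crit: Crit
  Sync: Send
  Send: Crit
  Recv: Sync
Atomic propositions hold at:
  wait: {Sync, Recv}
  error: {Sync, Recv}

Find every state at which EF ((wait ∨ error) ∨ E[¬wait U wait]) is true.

Sat(wait ∨ error) = {Sync, Recv}
Sat(¬wait) = {Crit, Send}
E[¬wait U wait]: least fixpoint, start Z0 = Sat(wait) = {Sync, Recv}, add states in Sat(¬wait) with some successor in Z. Already a fixed point.
Sat(E[¬wait U wait]) = {Sync, Recv}
Sat((wait ∨ error) ∨ E[¬wait U wait]) = {Sync, Recv}
EF ((wait ∨ error) ∨ E[¬wait U wait]): least fixpoint, start Z0 = {Sync, Recv}, add states with some successor in Z. Already a fixed point.
Sat(EF ((wait ∨ error) ∨ E[¬wait U wait])) = {Sync, Recv}

{Sync, Recv}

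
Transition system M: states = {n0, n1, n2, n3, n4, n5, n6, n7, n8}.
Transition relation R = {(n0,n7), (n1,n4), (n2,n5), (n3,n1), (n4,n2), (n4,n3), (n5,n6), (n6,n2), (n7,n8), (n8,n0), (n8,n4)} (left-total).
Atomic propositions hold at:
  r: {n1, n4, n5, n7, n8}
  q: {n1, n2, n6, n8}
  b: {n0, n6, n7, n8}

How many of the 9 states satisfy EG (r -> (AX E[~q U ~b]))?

3

Sat(~q) = {n0, n3, n4, n5, n7}
Sat(~b) = {n1, n2, n3, n4, n5}
E[~q U ~b]: least fixpoint, start Z0 = Sat(~b) = {n1, n2, n3, n4, n5}, add states in Sat(~q) with some successor in Z. Already a fixed point.
Sat(E[~q U ~b]) = {n1, n2, n3, n4, n5}
Sat(AX E[~q U ~b]) = {s : every successor in {n1, n2, n3, n4, n5}} = {n1, n2, n3, n4, n6}
Sat(r -> (AX E[~q U ~b])) = {n0, n1, n2, n3, n4, n6}
EG (r -> (AX E[~q U ~b])): greatest fixpoint, start Z0 = {n0, n1, n2, n3, n4, n6}, keep only states in Sat with some successor in Z. Z1 = {n1, n3, n4, n6}; Z2 = {n1, n3, n4}; fixed.
Sat(EG (r -> (AX E[~q U ~b]))) = {n1, n3, n4}
|Sat(EG (r -> (AX E[~q U ~b])))| = |{n1, n3, n4}| = 3.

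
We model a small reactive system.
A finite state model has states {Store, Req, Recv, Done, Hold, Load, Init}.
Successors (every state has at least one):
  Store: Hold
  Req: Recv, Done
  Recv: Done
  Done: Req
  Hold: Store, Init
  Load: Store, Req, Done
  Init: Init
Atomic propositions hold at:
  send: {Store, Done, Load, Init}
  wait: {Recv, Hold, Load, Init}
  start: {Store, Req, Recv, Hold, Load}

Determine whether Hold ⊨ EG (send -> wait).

Yes

Sat(send -> wait) = {Req, Recv, Hold, Load, Init}
EG (send -> wait): greatest fixpoint, start Z0 = {Req, Recv, Hold, Load, Init}, keep only states in Sat with some successor in Z. Z1 = {Req, Hold, Load, Init}; Z2 = {Hold, Load, Init}; Z3 = {Hold, Init}; fixed.
Sat(EG (send -> wait)) = {Hold, Init}
Hold ∈ Sat(EG (send -> wait)) = {Hold, Init}, so the formula holds at Hold.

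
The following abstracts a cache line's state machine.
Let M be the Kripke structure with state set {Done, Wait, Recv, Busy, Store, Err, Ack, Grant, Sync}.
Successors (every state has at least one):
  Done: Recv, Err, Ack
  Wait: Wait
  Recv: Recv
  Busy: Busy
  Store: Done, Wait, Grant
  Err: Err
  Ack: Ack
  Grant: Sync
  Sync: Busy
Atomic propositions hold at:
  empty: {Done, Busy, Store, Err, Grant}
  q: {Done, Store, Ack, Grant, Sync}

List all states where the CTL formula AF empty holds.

{Done, Busy, Store, Err, Grant, Sync}

AF empty: least fixpoint, start Z0 = {Done, Busy, Store, Err, Grant}, add states with every successor in Z. Z1 = {Done, Busy, Store, Err, Grant, Sync}; fixed.
Sat(AF empty) = {Done, Busy, Store, Err, Grant, Sync}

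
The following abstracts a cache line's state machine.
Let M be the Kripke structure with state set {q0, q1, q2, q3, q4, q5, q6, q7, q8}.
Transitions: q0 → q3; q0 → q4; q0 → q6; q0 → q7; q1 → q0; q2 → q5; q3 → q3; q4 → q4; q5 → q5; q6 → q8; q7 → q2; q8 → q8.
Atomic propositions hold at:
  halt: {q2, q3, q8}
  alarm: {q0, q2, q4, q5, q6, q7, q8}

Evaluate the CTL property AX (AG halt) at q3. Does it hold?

Yes

AG halt: greatest fixpoint, start Z0 = {q2, q3, q8}, keep only states in Sat with every successor in Z. Z1 = {q3, q8}; fixed.
Sat(AG halt) = {q3, q8}
Sat(AX (AG halt)) = {s : every successor in {q3, q8}} = {q3, q6, q8}
q3 ∈ Sat(AX (AG halt)) = {q3, q6, q8}, so the formula holds at q3.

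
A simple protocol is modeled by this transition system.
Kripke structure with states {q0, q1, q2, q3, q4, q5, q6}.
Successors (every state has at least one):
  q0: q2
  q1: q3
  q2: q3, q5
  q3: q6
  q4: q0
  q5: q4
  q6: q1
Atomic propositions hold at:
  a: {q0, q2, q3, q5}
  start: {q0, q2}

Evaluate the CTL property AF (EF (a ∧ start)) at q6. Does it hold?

Sat(a ∧ start) = {q0, q2}
EF (a ∧ start): least fixpoint, start Z0 = {q0, q2}, add states with some successor in Z. Z1 = {q0, q2, q4}; Z2 = {q0, q2, q4, q5}; fixed.
Sat(EF (a ∧ start)) = {q0, q2, q4, q5}
AF (EF (a ∧ start)): least fixpoint, start Z0 = {q0, q2, q4, q5}, add states with every successor in Z. Already a fixed point.
Sat(AF (EF (a ∧ start))) = {q0, q2, q4, q5}
q6 ∉ Sat(AF (EF (a ∧ start))) = {q0, q2, q4, q5}, so the formula does not hold at q6.

No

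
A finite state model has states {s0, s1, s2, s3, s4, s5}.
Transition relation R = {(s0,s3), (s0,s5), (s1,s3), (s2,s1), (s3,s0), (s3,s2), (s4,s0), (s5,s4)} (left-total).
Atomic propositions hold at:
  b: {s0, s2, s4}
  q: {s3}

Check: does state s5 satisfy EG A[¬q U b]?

Sat(¬q) = {s0, s1, s2, s4, s5}
A[¬q U b]: least fixpoint, start Z0 = Sat(b) = {s0, s2, s4}, add states in Sat(¬q) with every successor in Z. Z1 = {s0, s2, s4, s5}; fixed.
Sat(A[¬q U b]) = {s0, s2, s4, s5}
EG A[¬q U b]: greatest fixpoint, start Z0 = {s0, s2, s4, s5}, keep only states in Sat with some successor in Z. Z1 = {s0, s4, s5}; fixed.
Sat(EG A[¬q U b]) = {s0, s4, s5}
s5 ∈ Sat(EG A[¬q U b]) = {s0, s4, s5}, so the formula holds at s5.

Yes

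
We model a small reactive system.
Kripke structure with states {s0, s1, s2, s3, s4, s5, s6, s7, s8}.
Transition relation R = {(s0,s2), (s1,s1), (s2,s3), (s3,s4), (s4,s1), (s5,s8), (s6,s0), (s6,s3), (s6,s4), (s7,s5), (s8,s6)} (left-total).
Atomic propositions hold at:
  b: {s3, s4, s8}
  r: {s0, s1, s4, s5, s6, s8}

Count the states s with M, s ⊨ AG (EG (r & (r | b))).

Sat(r | b) = {s0, s1, s3, s4, s5, s6, s8}
Sat(r & (r | b)) = {s0, s1, s4, s5, s6, s8}
EG (r & (r | b)): greatest fixpoint, start Z0 = {s0, s1, s4, s5, s6, s8}, keep only states in Sat with some successor in Z. Z1 = {s1, s4, s5, s6, s8}; fixed.
Sat(EG (r & (r | b))) = {s1, s4, s5, s6, s8}
AG (EG (r & (r | b))): greatest fixpoint, start Z0 = {s1, s4, s5, s6, s8}, keep only states in Sat with every successor in Z. Z1 = {s1, s4, s5, s8}; Z2 = {s1, s4, s5}; Z3 = {s1, s4}; fixed.
Sat(AG (EG (r & (r | b)))) = {s1, s4}
|Sat(AG (EG (r & (r | b))))| = |{s1, s4}| = 2.

2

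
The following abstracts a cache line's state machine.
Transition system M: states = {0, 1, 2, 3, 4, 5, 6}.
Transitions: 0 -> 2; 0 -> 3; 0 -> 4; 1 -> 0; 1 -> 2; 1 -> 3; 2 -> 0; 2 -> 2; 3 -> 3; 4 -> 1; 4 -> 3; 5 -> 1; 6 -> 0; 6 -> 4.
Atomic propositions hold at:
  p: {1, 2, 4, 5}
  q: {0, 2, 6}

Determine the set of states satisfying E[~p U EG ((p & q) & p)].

Sat(~p) = {0, 3, 6}
Sat(p & q) = {2}
Sat((p & q) & p) = {2}
EG ((p & q) & p): greatest fixpoint, start Z0 = {2}, keep only states in Sat with some successor in Z. Already a fixed point.
Sat(EG ((p & q) & p)) = {2}
E[~p U EG ((p & q) & p)]: least fixpoint, start Z0 = Sat(EG ((p & q) & p)) = {2}, add states in Sat(~p) with some successor in Z. Z1 = {0, 2}; Z2 = {0, 2, 6}; fixed.
Sat(E[~p U EG ((p & q) & p)]) = {0, 2, 6}

{0, 2, 6}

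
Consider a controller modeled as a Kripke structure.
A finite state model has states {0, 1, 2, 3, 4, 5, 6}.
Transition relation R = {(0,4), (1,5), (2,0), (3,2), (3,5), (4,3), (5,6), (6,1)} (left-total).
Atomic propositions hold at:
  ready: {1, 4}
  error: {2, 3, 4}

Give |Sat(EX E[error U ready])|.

2

E[error U ready]: least fixpoint, start Z0 = Sat(ready) = {1, 4}, add states in Sat(error) with some successor in Z. Already a fixed point.
Sat(E[error U ready]) = {1, 4}
Sat(EX E[error U ready]) = {s : some successor in {1, 4}} = {0, 6}
|Sat(EX E[error U ready])| = |{0, 6}| = 2.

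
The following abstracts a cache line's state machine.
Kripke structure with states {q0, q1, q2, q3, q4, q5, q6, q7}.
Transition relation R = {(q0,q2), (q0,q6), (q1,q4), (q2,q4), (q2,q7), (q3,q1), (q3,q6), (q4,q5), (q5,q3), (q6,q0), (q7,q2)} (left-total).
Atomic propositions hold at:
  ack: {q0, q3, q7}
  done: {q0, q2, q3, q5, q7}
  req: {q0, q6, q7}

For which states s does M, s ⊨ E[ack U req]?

{q0, q3, q6, q7}

E[ack U req]: least fixpoint, start Z0 = Sat(req) = {q0, q6, q7}, add states in Sat(ack) with some successor in Z. Z1 = {q0, q3, q6, q7}; fixed.
Sat(E[ack U req]) = {q0, q3, q6, q7}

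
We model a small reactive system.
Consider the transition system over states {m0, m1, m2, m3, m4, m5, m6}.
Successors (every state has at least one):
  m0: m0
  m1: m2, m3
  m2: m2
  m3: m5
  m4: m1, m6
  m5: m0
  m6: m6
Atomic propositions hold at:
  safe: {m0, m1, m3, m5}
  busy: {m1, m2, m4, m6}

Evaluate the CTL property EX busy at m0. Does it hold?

Sat(EX busy) = {s : some successor in {m1, m2, m4, m6}} = {m1, m2, m4, m6}
m0 ∉ Sat(EX busy) = {m1, m2, m4, m6}, so the formula does not hold at m0.

No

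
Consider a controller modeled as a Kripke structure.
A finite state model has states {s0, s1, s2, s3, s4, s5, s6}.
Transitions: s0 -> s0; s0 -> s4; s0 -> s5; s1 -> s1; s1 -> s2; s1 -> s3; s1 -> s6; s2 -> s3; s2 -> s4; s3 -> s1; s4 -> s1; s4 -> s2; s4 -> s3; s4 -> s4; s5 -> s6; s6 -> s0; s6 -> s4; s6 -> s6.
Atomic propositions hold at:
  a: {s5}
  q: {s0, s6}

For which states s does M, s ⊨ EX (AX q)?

{s0}

Sat(AX q) = {s : every successor in {s0, s6}} = {s5}
Sat(EX (AX q)) = {s : some successor in {s5}} = {s0}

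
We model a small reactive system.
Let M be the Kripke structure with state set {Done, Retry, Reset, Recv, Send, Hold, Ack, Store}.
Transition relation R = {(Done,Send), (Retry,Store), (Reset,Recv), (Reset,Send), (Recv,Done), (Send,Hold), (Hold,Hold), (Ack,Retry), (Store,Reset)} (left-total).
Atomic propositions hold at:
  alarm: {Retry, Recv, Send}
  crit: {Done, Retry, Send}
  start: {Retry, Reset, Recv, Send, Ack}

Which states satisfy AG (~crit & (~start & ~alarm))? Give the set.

{Hold}

Sat(~crit) = {Reset, Recv, Hold, Ack, Store}
Sat(~start) = {Done, Hold, Store}
Sat(~alarm) = {Done, Reset, Hold, Ack, Store}
Sat(~start & ~alarm) = {Done, Hold, Store}
Sat(~crit & (~start & ~alarm)) = {Hold, Store}
AG (~crit & (~start & ~alarm)): greatest fixpoint, start Z0 = {Hold, Store}, keep only states in Sat with every successor in Z. Z1 = {Hold}; fixed.
Sat(AG (~crit & (~start & ~alarm))) = {Hold}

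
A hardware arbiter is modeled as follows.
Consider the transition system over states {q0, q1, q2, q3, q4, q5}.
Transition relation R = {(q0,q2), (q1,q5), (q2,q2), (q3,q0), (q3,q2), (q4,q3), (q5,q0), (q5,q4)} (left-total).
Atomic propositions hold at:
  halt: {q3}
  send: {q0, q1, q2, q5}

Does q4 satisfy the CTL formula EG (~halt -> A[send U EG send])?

Sat(~halt) = {q0, q1, q2, q4, q5}
EG send: greatest fixpoint, start Z0 = {q0, q1, q2, q5}, keep only states in Sat with some successor in Z. Already a fixed point.
Sat(EG send) = {q0, q1, q2, q5}
A[send U EG send]: least fixpoint, start Z0 = Sat(EG send) = {q0, q1, q2, q5}, add states in Sat(send) with every successor in Z. Already a fixed point.
Sat(A[send U EG send]) = {q0, q1, q2, q5}
Sat(~halt -> A[send U EG send]) = {q0, q1, q2, q3, q5}
EG (~halt -> A[send U EG send]): greatest fixpoint, start Z0 = {q0, q1, q2, q3, q5}, keep only states in Sat with some successor in Z. Already a fixed point.
Sat(EG (~halt -> A[send U EG send])) = {q0, q1, q2, q3, q5}
q4 ∉ Sat(EG (~halt -> A[send U EG send])) = {q0, q1, q2, q3, q5}, so the formula does not hold at q4.

No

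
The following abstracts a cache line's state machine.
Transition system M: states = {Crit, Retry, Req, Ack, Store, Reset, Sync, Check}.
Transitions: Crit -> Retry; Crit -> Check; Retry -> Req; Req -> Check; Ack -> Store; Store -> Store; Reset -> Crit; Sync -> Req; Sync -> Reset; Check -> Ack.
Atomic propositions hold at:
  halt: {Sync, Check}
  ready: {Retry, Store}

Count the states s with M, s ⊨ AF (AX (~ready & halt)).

2

Sat(~ready) = {Crit, Req, Ack, Reset, Sync, Check}
Sat(~ready & halt) = {Sync, Check}
Sat(AX (~ready & halt)) = {s : every successor in {Sync, Check}} = {Req}
AF (AX (~ready & halt)): least fixpoint, start Z0 = {Req}, add states with every successor in Z. Z1 = {Retry, Req}; fixed.
Sat(AF (AX (~ready & halt))) = {Retry, Req}
|Sat(AF (AX (~ready & halt)))| = |{Retry, Req}| = 2.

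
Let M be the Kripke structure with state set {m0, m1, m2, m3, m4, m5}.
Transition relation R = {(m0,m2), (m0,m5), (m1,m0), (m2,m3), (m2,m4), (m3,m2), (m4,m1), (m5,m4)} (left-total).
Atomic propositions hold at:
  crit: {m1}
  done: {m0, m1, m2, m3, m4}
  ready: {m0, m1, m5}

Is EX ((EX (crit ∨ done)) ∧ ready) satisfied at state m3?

No

Sat(crit ∨ done) = {m0, m1, m2, m3, m4}
Sat(EX (crit ∨ done)) = {s : some successor in {m0, m1, m2, m3, m4}} = {m0, m1, m2, m3, m4, m5}
Sat((EX (crit ∨ done)) ∧ ready) = {m0, m1, m5}
Sat(EX ((EX (crit ∨ done)) ∧ ready)) = {s : some successor in {m0, m1, m5}} = {m0, m1, m4}
m3 ∉ Sat(EX ((EX (crit ∨ done)) ∧ ready)) = {m0, m1, m4}, so the formula does not hold at m3.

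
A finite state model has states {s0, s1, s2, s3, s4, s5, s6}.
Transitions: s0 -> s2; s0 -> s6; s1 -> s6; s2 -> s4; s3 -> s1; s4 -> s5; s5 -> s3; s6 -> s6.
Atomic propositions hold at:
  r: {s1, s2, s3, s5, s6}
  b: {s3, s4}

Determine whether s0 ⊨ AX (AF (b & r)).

No

Sat(b & r) = {s3}
AF (b & r): least fixpoint, start Z0 = {s3}, add states with every successor in Z. Z1 = {s3, s5}; Z2 = {s3, s4, s5}; Z3 = {s2, s3, s4, s5}; fixed.
Sat(AF (b & r)) = {s2, s3, s4, s5}
Sat(AX (AF (b & r))) = {s : every successor in {s2, s3, s4, s5}} = {s2, s4, s5}
s0 ∉ Sat(AX (AF (b & r))) = {s2, s4, s5}, so the formula does not hold at s0.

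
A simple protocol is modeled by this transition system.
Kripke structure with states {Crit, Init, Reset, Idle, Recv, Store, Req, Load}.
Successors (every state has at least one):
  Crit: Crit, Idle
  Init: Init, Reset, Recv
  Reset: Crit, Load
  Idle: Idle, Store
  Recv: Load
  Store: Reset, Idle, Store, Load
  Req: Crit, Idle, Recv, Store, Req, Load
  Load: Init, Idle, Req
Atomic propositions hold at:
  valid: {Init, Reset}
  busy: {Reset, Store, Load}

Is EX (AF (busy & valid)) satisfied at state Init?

Sat(busy & valid) = {Reset}
AF (busy & valid): least fixpoint, start Z0 = {Reset}, add states with every successor in Z. Already a fixed point.
Sat(AF (busy & valid)) = {Reset}
Sat(EX (AF (busy & valid))) = {s : some successor in {Reset}} = {Init, Store}
Init ∈ Sat(EX (AF (busy & valid))) = {Init, Store}, so the formula holds at Init.

Yes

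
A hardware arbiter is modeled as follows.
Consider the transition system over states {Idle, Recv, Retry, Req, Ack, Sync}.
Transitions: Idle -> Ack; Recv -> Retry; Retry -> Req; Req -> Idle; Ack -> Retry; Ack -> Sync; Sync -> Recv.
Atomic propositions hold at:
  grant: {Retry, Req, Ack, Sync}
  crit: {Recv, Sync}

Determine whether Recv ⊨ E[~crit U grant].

Sat(~crit) = {Idle, Retry, Req, Ack}
E[~crit U grant]: least fixpoint, start Z0 = Sat(grant) = {Retry, Req, Ack, Sync}, add states in Sat(~crit) with some successor in Z. Z1 = {Idle, Retry, Req, Ack, Sync}; fixed.
Sat(E[~crit U grant]) = {Idle, Retry, Req, Ack, Sync}
Recv ∉ Sat(E[~crit U grant]) = {Idle, Retry, Req, Ack, Sync}, so the formula does not hold at Recv.

No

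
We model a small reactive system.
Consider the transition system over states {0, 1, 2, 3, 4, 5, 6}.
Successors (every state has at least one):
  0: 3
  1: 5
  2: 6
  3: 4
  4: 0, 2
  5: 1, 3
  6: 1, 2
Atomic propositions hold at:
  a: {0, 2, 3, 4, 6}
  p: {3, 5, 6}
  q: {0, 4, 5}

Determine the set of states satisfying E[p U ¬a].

{1, 5, 6}

Sat(¬a) = {1, 5}
E[p U ¬a]: least fixpoint, start Z0 = Sat(¬a) = {1, 5}, add states in Sat(p) with some successor in Z. Z1 = {1, 5, 6}; fixed.
Sat(E[p U ¬a]) = {1, 5, 6}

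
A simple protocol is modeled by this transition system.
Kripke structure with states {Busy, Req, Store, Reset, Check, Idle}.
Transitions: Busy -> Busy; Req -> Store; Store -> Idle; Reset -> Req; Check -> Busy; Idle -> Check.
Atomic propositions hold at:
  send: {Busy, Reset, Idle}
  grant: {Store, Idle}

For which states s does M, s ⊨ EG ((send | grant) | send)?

Sat(send | grant) = {Busy, Store, Reset, Idle}
Sat((send | grant) | send) = {Busy, Store, Reset, Idle}
EG ((send | grant) | send): greatest fixpoint, start Z0 = {Busy, Store, Reset, Idle}, keep only states in Sat with some successor in Z. Z1 = {Busy, Store}; Z2 = {Busy}; fixed.
Sat(EG ((send | grant) | send)) = {Busy}

{Busy}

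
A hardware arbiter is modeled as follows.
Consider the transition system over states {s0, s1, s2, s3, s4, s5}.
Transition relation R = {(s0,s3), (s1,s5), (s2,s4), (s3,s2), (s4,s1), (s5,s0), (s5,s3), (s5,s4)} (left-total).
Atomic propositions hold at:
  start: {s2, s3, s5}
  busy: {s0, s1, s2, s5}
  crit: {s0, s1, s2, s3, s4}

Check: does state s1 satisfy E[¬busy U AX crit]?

No

Sat(¬busy) = {s3, s4}
Sat(AX crit) = {s : every successor in {s0, s1, s2, s3, s4}} = {s0, s2, s3, s4, s5}
E[¬busy U AX crit]: least fixpoint, start Z0 = Sat(AX crit) = {s0, s2, s3, s4, s5}, add states in Sat(¬busy) with some successor in Z. Already a fixed point.
Sat(E[¬busy U AX crit]) = {s0, s2, s3, s4, s5}
s1 ∉ Sat(E[¬busy U AX crit]) = {s0, s2, s3, s4, s5}, so the formula does not hold at s1.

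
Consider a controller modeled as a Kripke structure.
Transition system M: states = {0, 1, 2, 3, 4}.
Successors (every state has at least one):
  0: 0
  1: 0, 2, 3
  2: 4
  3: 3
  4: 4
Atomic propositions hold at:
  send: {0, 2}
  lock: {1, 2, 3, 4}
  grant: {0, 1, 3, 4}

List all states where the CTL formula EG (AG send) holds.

AG send: greatest fixpoint, start Z0 = {0, 2}, keep only states in Sat with every successor in Z. Z1 = {0}; fixed.
Sat(AG send) = {0}
EG (AG send): greatest fixpoint, start Z0 = {0}, keep only states in Sat with some successor in Z. Already a fixed point.
Sat(EG (AG send)) = {0}

{0}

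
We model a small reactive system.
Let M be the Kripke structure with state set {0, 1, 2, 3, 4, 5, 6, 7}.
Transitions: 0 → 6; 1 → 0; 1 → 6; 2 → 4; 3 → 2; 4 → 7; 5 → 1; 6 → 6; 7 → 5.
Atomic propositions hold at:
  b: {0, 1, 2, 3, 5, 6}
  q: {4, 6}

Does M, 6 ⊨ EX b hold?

Sat(EX b) = {s : some successor in {0, 1, 2, 3, 5, 6}} = {0, 1, 3, 5, 6, 7}
6 ∈ Sat(EX b) = {0, 1, 3, 5, 6, 7}, so the formula holds at 6.

Yes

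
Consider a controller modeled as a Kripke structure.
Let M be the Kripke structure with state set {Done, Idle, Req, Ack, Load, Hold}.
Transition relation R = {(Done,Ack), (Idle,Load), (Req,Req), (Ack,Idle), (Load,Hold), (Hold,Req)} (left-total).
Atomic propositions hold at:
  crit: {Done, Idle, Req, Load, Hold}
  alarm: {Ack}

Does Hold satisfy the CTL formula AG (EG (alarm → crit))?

Yes

Sat(alarm → crit) = {Done, Idle, Req, Load, Hold}
EG (alarm → crit): greatest fixpoint, start Z0 = {Done, Idle, Req, Load, Hold}, keep only states in Sat with some successor in Z. Z1 = {Idle, Req, Load, Hold}; fixed.
Sat(EG (alarm → crit)) = {Idle, Req, Load, Hold}
AG (EG (alarm → crit)): greatest fixpoint, start Z0 = {Idle, Req, Load, Hold}, keep only states in Sat with every successor in Z. Already a fixed point.
Sat(AG (EG (alarm → crit))) = {Idle, Req, Load, Hold}
Hold ∈ Sat(AG (EG (alarm → crit))) = {Idle, Req, Load, Hold}, so the formula holds at Hold.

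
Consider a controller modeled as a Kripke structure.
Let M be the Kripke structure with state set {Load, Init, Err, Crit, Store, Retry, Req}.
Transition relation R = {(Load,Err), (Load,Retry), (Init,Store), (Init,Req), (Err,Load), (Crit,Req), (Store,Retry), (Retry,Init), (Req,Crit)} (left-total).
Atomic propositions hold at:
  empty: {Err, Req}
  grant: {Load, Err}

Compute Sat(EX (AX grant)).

Sat(AX grant) = {s : every successor in {Load, Err}} = {Err}
Sat(EX (AX grant)) = {s : some successor in {Err}} = {Load}

{Load}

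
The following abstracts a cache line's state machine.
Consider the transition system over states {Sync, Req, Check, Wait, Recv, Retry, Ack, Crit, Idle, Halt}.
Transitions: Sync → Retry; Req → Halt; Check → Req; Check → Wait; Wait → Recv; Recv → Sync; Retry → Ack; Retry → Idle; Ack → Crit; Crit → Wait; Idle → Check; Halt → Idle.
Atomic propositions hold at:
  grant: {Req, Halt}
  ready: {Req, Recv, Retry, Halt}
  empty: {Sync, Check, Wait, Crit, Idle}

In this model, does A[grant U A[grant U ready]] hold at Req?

Yes

A[grant U ready]: least fixpoint, start Z0 = Sat(ready) = {Req, Recv, Retry, Halt}, add states in Sat(grant) with every successor in Z. Already a fixed point.
Sat(A[grant U ready]) = {Req, Recv, Retry, Halt}
A[grant U A[grant U ready]]: least fixpoint, start Z0 = Sat(A[grant U ready]) = {Req, Recv, Retry, Halt}, add states in Sat(grant) with every successor in Z. Already a fixed point.
Sat(A[grant U A[grant U ready]]) = {Req, Recv, Retry, Halt}
Req ∈ Sat(A[grant U A[grant U ready]]) = {Req, Recv, Retry, Halt}, so the formula holds at Req.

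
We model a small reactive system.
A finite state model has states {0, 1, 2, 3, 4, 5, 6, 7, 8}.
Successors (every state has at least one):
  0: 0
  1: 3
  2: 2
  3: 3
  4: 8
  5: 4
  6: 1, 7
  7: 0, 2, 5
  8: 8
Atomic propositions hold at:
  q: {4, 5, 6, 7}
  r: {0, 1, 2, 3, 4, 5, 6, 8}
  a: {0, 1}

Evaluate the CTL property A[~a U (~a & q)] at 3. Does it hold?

No

Sat(~a) = {2, 3, 4, 5, 6, 7, 8}
Sat(~a & q) = {4, 5, 6, 7}
A[~a U (~a & q)]: least fixpoint, start Z0 = Sat((~a & q)) = {4, 5, 6, 7}, add states in Sat(~a) with every successor in Z. Already a fixed point.
Sat(A[~a U (~a & q)]) = {4, 5, 6, 7}
3 ∉ Sat(A[~a U (~a & q)]) = {4, 5, 6, 7}, so the formula does not hold at 3.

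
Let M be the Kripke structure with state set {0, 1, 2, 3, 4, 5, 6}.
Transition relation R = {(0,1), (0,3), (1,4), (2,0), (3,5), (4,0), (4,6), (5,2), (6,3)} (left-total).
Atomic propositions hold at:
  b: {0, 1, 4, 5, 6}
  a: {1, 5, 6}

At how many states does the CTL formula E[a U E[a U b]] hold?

E[a U b]: least fixpoint, start Z0 = Sat(b) = {0, 1, 4, 5, 6}, add states in Sat(a) with some successor in Z. Already a fixed point.
Sat(E[a U b]) = {0, 1, 4, 5, 6}
E[a U E[a U b]]: least fixpoint, start Z0 = Sat(E[a U b]) = {0, 1, 4, 5, 6}, add states in Sat(a) with some successor in Z. Already a fixed point.
Sat(E[a U E[a U b]]) = {0, 1, 4, 5, 6}
|Sat(E[a U E[a U b]])| = |{0, 1, 4, 5, 6}| = 5.

5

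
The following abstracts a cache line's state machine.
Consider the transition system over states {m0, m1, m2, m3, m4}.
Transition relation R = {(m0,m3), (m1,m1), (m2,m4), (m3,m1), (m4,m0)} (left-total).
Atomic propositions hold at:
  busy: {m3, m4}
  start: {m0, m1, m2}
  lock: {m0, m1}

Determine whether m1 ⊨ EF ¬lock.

No

Sat(¬lock) = {m2, m3, m4}
EF ¬lock: least fixpoint, start Z0 = {m2, m3, m4}, add states with some successor in Z. Z1 = {m0, m2, m3, m4}; fixed.
Sat(EF ¬lock) = {m0, m2, m3, m4}
m1 ∉ Sat(EF ¬lock) = {m0, m2, m3, m4}, so the formula does not hold at m1.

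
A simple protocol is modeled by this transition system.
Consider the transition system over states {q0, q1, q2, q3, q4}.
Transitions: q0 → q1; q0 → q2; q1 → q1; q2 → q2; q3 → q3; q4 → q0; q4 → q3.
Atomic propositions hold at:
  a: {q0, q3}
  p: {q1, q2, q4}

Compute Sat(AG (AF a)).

AF a: least fixpoint, start Z0 = {q0, q3}, add states with every successor in Z. Z1 = {q0, q3, q4}; fixed.
Sat(AF a) = {q0, q3, q4}
AG (AF a): greatest fixpoint, start Z0 = {q0, q3, q4}, keep only states in Sat with every successor in Z. Z1 = {q3, q4}; Z2 = {q3}; fixed.
Sat(AG (AF a)) = {q3}

{q3}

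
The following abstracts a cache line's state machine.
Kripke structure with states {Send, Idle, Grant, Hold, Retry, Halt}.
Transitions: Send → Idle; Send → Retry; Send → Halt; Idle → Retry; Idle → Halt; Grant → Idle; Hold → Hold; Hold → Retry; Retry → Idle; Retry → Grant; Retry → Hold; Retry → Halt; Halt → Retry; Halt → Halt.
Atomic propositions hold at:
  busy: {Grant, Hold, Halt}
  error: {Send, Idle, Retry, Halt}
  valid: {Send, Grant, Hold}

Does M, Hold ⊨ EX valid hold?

Yes

Sat(EX valid) = {s : some successor in {Send, Grant, Hold}} = {Hold, Retry}
Hold ∈ Sat(EX valid) = {Hold, Retry}, so the formula holds at Hold.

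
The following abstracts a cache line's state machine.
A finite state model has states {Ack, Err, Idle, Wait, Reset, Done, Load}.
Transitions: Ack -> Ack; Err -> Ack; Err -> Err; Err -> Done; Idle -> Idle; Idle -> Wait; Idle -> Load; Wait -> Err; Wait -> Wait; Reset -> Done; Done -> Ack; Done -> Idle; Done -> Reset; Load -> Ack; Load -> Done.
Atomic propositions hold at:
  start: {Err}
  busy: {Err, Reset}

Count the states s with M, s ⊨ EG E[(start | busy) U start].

1

Sat(start | busy) = {Err, Reset}
E[(start | busy) U start]: least fixpoint, start Z0 = Sat(start) = {Err}, add states in Sat(start | busy) with some successor in Z. Already a fixed point.
Sat(E[(start | busy) U start]) = {Err}
EG E[(start | busy) U start]: greatest fixpoint, start Z0 = {Err}, keep only states in Sat with some successor in Z. Already a fixed point.
Sat(EG E[(start | busy) U start]) = {Err}
|Sat(EG E[(start | busy) U start])| = |{Err}| = 1.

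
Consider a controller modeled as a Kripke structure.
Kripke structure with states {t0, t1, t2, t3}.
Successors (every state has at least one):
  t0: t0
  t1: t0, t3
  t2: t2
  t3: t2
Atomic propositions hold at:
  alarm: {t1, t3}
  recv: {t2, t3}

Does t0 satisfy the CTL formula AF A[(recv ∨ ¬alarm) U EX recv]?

No

Sat(¬alarm) = {t0, t2}
Sat(recv ∨ ¬alarm) = {t0, t2, t3}
Sat(EX recv) = {s : some successor in {t2, t3}} = {t1, t2, t3}
A[(recv ∨ ¬alarm) U EX recv]: least fixpoint, start Z0 = Sat(EX recv) = {t1, t2, t3}, add states in Sat(recv ∨ ¬alarm) with every successor in Z. Already a fixed point.
Sat(A[(recv ∨ ¬alarm) U EX recv]) = {t1, t2, t3}
AF A[(recv ∨ ¬alarm) U EX recv]: least fixpoint, start Z0 = {t1, t2, t3}, add states with every successor in Z. Already a fixed point.
Sat(AF A[(recv ∨ ¬alarm) U EX recv]) = {t1, t2, t3}
t0 ∉ Sat(AF A[(recv ∨ ¬alarm) U EX recv]) = {t1, t2, t3}, so the formula does not hold at t0.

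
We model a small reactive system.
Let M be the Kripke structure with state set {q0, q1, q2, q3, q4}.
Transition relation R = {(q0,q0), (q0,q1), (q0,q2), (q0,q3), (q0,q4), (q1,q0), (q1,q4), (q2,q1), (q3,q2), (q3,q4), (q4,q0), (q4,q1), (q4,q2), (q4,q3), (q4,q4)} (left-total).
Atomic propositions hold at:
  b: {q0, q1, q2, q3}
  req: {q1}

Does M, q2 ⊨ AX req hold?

Sat(AX req) = {s : every successor in {q1}} = {q2}
q2 ∈ Sat(AX req) = {q2}, so the formula holds at q2.

Yes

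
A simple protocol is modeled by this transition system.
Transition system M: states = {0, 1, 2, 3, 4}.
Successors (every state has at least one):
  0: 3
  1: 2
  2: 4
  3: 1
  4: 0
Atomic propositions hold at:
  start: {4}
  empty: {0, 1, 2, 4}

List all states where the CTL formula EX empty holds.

{1, 2, 3, 4}

Sat(EX empty) = {s : some successor in {0, 1, 2, 4}} = {1, 2, 3, 4}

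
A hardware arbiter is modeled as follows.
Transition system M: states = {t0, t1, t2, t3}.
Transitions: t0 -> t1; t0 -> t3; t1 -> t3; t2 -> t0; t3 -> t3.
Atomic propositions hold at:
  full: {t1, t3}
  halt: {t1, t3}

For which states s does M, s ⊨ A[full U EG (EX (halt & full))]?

{t0, t1, t3}

Sat(halt & full) = {t1, t3}
Sat(EX (halt & full)) = {s : some successor in {t1, t3}} = {t0, t1, t3}
EG (EX (halt & full)): greatest fixpoint, start Z0 = {t0, t1, t3}, keep only states in Sat with some successor in Z. Already a fixed point.
Sat(EG (EX (halt & full))) = {t0, t1, t3}
A[full U EG (EX (halt & full))]: least fixpoint, start Z0 = Sat(EG (EX (halt & full))) = {t0, t1, t3}, add states in Sat(full) with every successor in Z. Already a fixed point.
Sat(A[full U EG (EX (halt & full))]) = {t0, t1, t3}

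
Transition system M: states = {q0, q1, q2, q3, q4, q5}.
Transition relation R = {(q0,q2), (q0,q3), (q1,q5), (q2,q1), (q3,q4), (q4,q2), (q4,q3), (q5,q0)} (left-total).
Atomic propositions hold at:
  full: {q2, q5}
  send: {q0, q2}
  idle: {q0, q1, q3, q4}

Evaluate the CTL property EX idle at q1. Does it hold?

Sat(EX idle) = {s : some successor in {q0, q1, q3, q4}} = {q0, q2, q3, q4, q5}
q1 ∉ Sat(EX idle) = {q0, q2, q3, q4, q5}, so the formula does not hold at q1.

No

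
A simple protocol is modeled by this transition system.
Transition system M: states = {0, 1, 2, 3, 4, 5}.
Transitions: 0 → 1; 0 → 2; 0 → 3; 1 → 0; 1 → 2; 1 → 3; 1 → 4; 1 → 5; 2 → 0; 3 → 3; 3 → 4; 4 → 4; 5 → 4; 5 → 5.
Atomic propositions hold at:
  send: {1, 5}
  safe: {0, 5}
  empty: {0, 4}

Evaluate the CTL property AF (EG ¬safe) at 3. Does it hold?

Sat(¬safe) = {1, 2, 3, 4}
EG ¬safe: greatest fixpoint, start Z0 = {1, 2, 3, 4}, keep only states in Sat with some successor in Z. Z1 = {1, 3, 4}; fixed.
Sat(EG ¬safe) = {1, 3, 4}
AF (EG ¬safe): least fixpoint, start Z0 = {1, 3, 4}, add states with every successor in Z. Already a fixed point.
Sat(AF (EG ¬safe)) = {1, 3, 4}
3 ∈ Sat(AF (EG ¬safe)) = {1, 3, 4}, so the formula holds at 3.

Yes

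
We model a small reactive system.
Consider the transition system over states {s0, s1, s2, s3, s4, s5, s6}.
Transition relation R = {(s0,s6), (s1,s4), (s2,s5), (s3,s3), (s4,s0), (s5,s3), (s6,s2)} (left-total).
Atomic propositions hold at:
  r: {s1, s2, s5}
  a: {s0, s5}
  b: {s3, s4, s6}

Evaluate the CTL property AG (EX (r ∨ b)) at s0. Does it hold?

Sat(r ∨ b) = {s1, s2, s3, s4, s5, s6}
Sat(EX (r ∨ b)) = {s : some successor in {s1, s2, s3, s4, s5, s6}} = {s0, s1, s2, s3, s5, s6}
AG (EX (r ∨ b)): greatest fixpoint, start Z0 = {s0, s1, s2, s3, s5, s6}, keep only states in Sat with every successor in Z. Z1 = {s0, s2, s3, s5, s6}; fixed.
Sat(AG (EX (r ∨ b))) = {s0, s2, s3, s5, s6}
s0 ∈ Sat(AG (EX (r ∨ b))) = {s0, s2, s3, s5, s6}, so the formula holds at s0.

Yes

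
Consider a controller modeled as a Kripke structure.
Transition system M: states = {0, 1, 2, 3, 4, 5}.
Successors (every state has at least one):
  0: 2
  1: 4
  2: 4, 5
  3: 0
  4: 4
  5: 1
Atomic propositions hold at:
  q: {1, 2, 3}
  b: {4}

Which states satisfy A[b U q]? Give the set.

A[b U q]: least fixpoint, start Z0 = Sat(q) = {1, 2, 3}, add states in Sat(b) with every successor in Z. Already a fixed point.
Sat(A[b U q]) = {1, 2, 3}

{1, 2, 3}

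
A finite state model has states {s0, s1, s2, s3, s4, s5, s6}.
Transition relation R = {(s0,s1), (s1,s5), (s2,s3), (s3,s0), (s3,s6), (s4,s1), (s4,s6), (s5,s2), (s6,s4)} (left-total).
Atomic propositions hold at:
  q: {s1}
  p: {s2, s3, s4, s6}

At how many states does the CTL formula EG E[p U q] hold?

E[p U q]: least fixpoint, start Z0 = Sat(q) = {s1}, add states in Sat(p) with some successor in Z. Z1 = {s1, s4}; Z2 = {s1, s4, s6}; Z3 = {s1, s3, s4, s6}; Z4 = {s1, s2, s3, s4, s6}; fixed.
Sat(E[p U q]) = {s1, s2, s3, s4, s6}
EG E[p U q]: greatest fixpoint, start Z0 = {s1, s2, s3, s4, s6}, keep only states in Sat with some successor in Z. Z1 = {s2, s3, s4, s6}; fixed.
Sat(EG E[p U q]) = {s2, s3, s4, s6}
|Sat(EG E[p U q])| = |{s2, s3, s4, s6}| = 4.

4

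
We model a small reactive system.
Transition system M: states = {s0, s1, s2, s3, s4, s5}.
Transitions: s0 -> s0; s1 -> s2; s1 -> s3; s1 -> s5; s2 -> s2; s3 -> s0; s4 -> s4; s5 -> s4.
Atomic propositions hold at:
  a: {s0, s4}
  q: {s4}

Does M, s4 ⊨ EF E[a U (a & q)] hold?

Sat(a & q) = {s4}
E[a U (a & q)]: least fixpoint, start Z0 = Sat((a & q)) = {s4}, add states in Sat(a) with some successor in Z. Already a fixed point.
Sat(E[a U (a & q)]) = {s4}
EF E[a U (a & q)]: least fixpoint, start Z0 = {s4}, add states with some successor in Z. Z1 = {s4, s5}; Z2 = {s1, s4, s5}; fixed.
Sat(EF E[a U (a & q)]) = {s1, s4, s5}
s4 ∈ Sat(EF E[a U (a & q)]) = {s1, s4, s5}, so the formula holds at s4.

Yes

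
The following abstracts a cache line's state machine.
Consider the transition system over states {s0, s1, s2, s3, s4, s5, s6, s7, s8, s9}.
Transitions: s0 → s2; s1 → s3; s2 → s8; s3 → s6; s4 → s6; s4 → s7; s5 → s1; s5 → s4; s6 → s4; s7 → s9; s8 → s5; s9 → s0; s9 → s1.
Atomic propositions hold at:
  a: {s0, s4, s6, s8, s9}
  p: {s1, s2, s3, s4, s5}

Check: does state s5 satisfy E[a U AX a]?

Sat(AX a) = {s : every successor in {s0, s4, s6, s8, s9}} = {s2, s3, s6, s7}
E[a U AX a]: least fixpoint, start Z0 = Sat(AX a) = {s2, s3, s6, s7}, add states in Sat(a) with some successor in Z. Z1 = {s0, s2, s3, s4, s6, s7}; Z2 = {s0, s2, s3, s4, s6, s7, s9}; fixed.
Sat(E[a U AX a]) = {s0, s2, s3, s4, s6, s7, s9}
s5 ∉ Sat(E[a U AX a]) = {s0, s2, s3, s4, s6, s7, s9}, so the formula does not hold at s5.

No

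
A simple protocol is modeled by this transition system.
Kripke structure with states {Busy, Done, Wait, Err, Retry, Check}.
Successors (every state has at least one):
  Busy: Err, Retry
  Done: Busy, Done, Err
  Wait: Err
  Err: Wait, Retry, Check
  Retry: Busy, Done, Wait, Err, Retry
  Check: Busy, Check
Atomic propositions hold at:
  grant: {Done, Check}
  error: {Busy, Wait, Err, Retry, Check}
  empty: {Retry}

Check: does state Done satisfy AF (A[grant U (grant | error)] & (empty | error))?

Sat(grant | error) = {Busy, Done, Wait, Err, Retry, Check}
A[grant U (grant | error)]: least fixpoint, start Z0 = Sat((grant | error)) = {Busy, Done, Wait, Err, Retry, Check}, add states in Sat(grant) with every successor in Z. Already a fixed point.
Sat(A[grant U (grant | error)]) = {Busy, Done, Wait, Err, Retry, Check}
Sat(empty | error) = {Busy, Wait, Err, Retry, Check}
Sat(A[grant U (grant | error)] & (empty | error)) = {Busy, Wait, Err, Retry, Check}
AF (A[grant U (grant | error)] & (empty | error)): least fixpoint, start Z0 = {Busy, Wait, Err, Retry, Check}, add states with every successor in Z. Already a fixed point.
Sat(AF (A[grant U (grant | error)] & (empty | error))) = {Busy, Wait, Err, Retry, Check}
Done ∉ Sat(AF (A[grant U (grant | error)] & (empty | error))) = {Busy, Wait, Err, Retry, Check}, so the formula does not hold at Done.

No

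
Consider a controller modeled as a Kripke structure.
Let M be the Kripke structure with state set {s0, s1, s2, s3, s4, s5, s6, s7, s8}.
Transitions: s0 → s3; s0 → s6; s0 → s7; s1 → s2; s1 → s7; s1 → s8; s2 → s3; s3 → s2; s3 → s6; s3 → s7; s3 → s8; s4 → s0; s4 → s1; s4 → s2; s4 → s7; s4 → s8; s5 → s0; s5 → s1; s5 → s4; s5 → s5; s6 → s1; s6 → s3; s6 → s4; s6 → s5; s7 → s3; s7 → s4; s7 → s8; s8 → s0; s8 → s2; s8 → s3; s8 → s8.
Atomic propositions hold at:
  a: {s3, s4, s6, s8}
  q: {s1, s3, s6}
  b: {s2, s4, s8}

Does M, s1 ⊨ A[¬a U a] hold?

Yes

Sat(¬a) = {s0, s1, s2, s5, s7}
A[¬a U a]: least fixpoint, start Z0 = Sat(a) = {s3, s4, s6, s8}, add states in Sat(¬a) with every successor in Z. Z1 = {s2, s3, s4, s6, s7, s8}; Z2 = {s0, s1, s2, s3, s4, s6, s7, s8}; fixed.
Sat(A[¬a U a]) = {s0, s1, s2, s3, s4, s6, s7, s8}
s1 ∈ Sat(A[¬a U a]) = {s0, s1, s2, s3, s4, s6, s7, s8}, so the formula holds at s1.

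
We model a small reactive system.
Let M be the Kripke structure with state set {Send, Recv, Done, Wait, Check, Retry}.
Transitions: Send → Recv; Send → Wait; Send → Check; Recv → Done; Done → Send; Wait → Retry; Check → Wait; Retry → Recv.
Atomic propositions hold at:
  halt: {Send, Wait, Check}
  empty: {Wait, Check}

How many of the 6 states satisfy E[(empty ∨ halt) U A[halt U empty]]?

Sat(empty ∨ halt) = {Send, Wait, Check}
A[halt U empty]: least fixpoint, start Z0 = Sat(empty) = {Wait, Check}, add states in Sat(halt) with every successor in Z. Already a fixed point.
Sat(A[halt U empty]) = {Wait, Check}
E[(empty ∨ halt) U A[halt U empty]]: least fixpoint, start Z0 = Sat(A[halt U empty]) = {Wait, Check}, add states in Sat(empty ∨ halt) with some successor in Z. Z1 = {Send, Wait, Check}; fixed.
Sat(E[(empty ∨ halt) U A[halt U empty]]) = {Send, Wait, Check}
|Sat(E[(empty ∨ halt) U A[halt U empty]])| = |{Send, Wait, Check}| = 3.

3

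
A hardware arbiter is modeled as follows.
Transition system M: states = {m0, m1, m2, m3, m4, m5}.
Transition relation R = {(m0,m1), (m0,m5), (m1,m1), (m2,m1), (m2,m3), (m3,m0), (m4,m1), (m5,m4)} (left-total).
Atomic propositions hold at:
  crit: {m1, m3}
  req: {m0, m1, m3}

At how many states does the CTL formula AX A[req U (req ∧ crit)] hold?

3

Sat(req ∧ crit) = {m1, m3}
A[req U (req ∧ crit)]: least fixpoint, start Z0 = Sat((req ∧ crit)) = {m1, m3}, add states in Sat(req) with every successor in Z. Already a fixed point.
Sat(A[req U (req ∧ crit)]) = {m1, m3}
Sat(AX A[req U (req ∧ crit)]) = {s : every successor in {m1, m3}} = {m1, m2, m4}
|Sat(AX A[req U (req ∧ crit)])| = |{m1, m2, m4}| = 3.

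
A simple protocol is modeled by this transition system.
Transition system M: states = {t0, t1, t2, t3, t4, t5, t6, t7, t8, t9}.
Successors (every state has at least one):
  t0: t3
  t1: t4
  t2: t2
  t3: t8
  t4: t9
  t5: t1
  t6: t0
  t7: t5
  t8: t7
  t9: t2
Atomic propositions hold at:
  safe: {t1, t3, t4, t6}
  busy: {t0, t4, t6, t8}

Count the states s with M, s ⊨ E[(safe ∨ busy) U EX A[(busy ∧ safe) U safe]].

Sat(safe ∨ busy) = {t0, t1, t3, t4, t6, t8}
Sat(busy ∧ safe) = {t4, t6}
A[(busy ∧ safe) U safe]: least fixpoint, start Z0 = Sat(safe) = {t1, t3, t4, t6}, add states in Sat(busy ∧ safe) with every successor in Z. Already a fixed point.
Sat(A[(busy ∧ safe) U safe]) = {t1, t3, t4, t6}
Sat(EX A[(busy ∧ safe) U safe]) = {s : some successor in {t1, t3, t4, t6}} = {t0, t1, t5}
E[(safe ∨ busy) U EX A[(busy ∧ safe) U safe]]: least fixpoint, start Z0 = Sat(EX A[(busy ∧ safe) U safe]) = {t0, t1, t5}, add states in Sat(safe ∨ busy) with some successor in Z. Z1 = {t0, t1, t5, t6}; fixed.
Sat(E[(safe ∨ busy) U EX A[(busy ∧ safe) U safe]]) = {t0, t1, t5, t6}
|Sat(E[(safe ∨ busy) U EX A[(busy ∧ safe) U safe]])| = |{t0, t1, t5, t6}| = 4.

4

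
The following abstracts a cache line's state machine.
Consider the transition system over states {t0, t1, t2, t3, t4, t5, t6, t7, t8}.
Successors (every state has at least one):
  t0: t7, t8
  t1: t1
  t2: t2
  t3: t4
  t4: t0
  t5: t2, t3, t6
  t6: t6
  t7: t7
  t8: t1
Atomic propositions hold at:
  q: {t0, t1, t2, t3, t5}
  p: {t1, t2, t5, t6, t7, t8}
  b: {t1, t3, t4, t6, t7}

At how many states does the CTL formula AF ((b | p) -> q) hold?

Sat(b | p) = {t1, t2, t3, t4, t5, t6, t7, t8}
Sat((b | p) -> q) = {t0, t1, t2, t3, t5}
AF ((b | p) -> q): least fixpoint, start Z0 = {t0, t1, t2, t3, t5}, add states with every successor in Z. Z1 = {t0, t1, t2, t3, t4, t5, t8}; fixed.
Sat(AF ((b | p) -> q)) = {t0, t1, t2, t3, t4, t5, t8}
|Sat(AF ((b | p) -> q))| = |{t0, t1, t2, t3, t4, t5, t8}| = 7.

7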